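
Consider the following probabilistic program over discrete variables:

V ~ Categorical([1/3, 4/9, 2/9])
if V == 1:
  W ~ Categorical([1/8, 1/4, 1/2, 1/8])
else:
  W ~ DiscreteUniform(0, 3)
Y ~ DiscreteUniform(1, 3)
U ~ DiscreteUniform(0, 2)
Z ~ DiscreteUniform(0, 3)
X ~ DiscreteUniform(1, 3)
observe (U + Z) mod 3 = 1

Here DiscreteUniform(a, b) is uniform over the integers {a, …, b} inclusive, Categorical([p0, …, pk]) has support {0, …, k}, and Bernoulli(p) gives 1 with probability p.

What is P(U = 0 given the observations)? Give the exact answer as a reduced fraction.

P(U = 0 | obs) = 1/4

Enumerate traces; 432 have nonzero weight after conditioning:
  (V=0, W=0, Y=1, U=0, Z=1, X=1) weight 1/1296
  (V=0, W=0, Y=1, U=0, Z=1, X=2) weight 1/1296
  (V=0, W=0, Y=1, U=0, Z=1, X=3) weight 1/1296
  (V=0, W=0, Y=1, U=1, Z=0, X=1) weight 1/1296
  (V=0, W=0, Y=1, U=1, Z=0, X=2) weight 1/1296
  (V=0, W=0, Y=1, U=1, Z=0, X=3) weight 1/1296
  (V=0, W=0, Y=1, U=1, Z=3, X=1) weight 1/1296
  (V=0, W=0, Y=1, U=1, Z=3, X=2) weight 1/1296
  (V=0, W=0, Y=1, U=2, Z=2, X=1) weight 1/1296
  … 423 more
Group by U:
  weight(U=0) = 1/12
  weight(U=1) = 1/6
  weight(U=2) = 1/12
Total weight = 1/12 + 1/6 + 1/12 = 1/3
P(U=0 | obs) = 1/12 / 1/3 = 1/4
P(U=1 | obs) = 1/6 / 1/3 = 1/2
P(U=2 | obs) = 1/12 / 1/3 = 1/4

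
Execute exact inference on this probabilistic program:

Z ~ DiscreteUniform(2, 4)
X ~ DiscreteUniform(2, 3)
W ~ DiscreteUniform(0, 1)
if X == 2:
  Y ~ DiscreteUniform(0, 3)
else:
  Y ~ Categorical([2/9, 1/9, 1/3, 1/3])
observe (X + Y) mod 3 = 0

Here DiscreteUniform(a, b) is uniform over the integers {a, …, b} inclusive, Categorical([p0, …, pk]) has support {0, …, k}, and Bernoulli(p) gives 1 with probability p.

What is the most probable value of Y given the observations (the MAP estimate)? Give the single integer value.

Enumerate traces; 18 have nonzero weight after conditioning:
  (Z=2, X=2, W=0, Y=1) weight 1/48
  (Z=2, X=2, W=1, Y=1) weight 1/48
  (Z=2, X=3, W=0, Y=0) weight 1/54
  (Z=2, X=3, W=0, Y=3) weight 1/36
  (Z=2, X=3, W=1, Y=0) weight 1/54
  (Z=2, X=3, W=1, Y=3) weight 1/36
  (Z=3, X=2, W=0, Y=1) weight 1/48
  (Z=3, X=2, W=1, Y=1) weight 1/48
  … 10 more
Group by Y:
  weight(Y=0) = 1/9
  weight(Y=1) = 1/8
  weight(Y=3) = 1/6
Total weight = 1/9 + 1/8 + 1/6 = 29/72
P(Y=0 | obs) = 1/9 / 29/72 = 8/29
P(Y=1 | obs) = 1/8 / 29/72 = 9/29
P(Y=3 | obs) = 1/6 / 29/72 = 12/29
argmax = 3

argmax_v P(Y = v | obs) = 3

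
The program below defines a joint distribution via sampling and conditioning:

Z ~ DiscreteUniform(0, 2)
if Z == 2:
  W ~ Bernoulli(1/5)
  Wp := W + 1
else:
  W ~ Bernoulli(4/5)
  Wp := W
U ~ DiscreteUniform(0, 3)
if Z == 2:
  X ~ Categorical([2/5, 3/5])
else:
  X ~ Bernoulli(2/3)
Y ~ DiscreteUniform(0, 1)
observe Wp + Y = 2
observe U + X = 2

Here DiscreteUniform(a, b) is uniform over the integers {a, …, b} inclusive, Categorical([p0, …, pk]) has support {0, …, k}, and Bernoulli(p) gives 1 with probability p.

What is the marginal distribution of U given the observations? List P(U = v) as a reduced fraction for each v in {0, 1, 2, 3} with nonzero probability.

P(U=1) = 25/39, P(U=2) = 14/39

Enumerate traces; 8 have nonzero weight after conditioning:
  (Z=0, W=1, U=1, X=1, Y=1) weight 1/45
  (Z=0, W=1, U=2, X=0, Y=1) weight 1/90
  (Z=1, W=1, U=1, X=1, Y=1) weight 1/45
  (Z=1, W=1, U=2, X=0, Y=1) weight 1/90
  (Z=2, W=0, U=1, X=1, Y=1) weight 1/50
  (Z=2, W=0, U=2, X=0, Y=1) weight 1/75
  (Z=2, W=1, U=1, X=1, Y=0) weight 1/200
  (Z=2, W=1, U=2, X=0, Y=0) weight 1/300
Group by U:
  weight(U=1) = 5/72
  weight(U=2) = 7/180
Total weight = 5/72 + 7/180 = 13/120
P(U=1 | obs) = 5/72 / 13/120 = 25/39
P(U=2 | obs) = 7/180 / 13/120 = 14/39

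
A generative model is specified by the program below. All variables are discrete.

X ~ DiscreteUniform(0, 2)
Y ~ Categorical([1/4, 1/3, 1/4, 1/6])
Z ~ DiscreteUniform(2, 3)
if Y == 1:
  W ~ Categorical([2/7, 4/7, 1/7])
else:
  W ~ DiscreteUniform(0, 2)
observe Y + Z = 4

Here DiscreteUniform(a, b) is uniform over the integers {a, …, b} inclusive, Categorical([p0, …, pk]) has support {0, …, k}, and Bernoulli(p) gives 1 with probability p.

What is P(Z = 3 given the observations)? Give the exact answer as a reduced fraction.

Enumerate traces; 18 have nonzero weight after conditioning:
  (X=0, Y=1, Z=3, W=0) weight 1/63
  (X=0, Y=1, Z=3, W=1) weight 2/63
  (X=0, Y=1, Z=3, W=2) weight 1/126
  (X=0, Y=2, Z=2, W=0) weight 1/72
  (X=0, Y=2, Z=2, W=1) weight 1/72
  (X=0, Y=2, Z=2, W=2) weight 1/72
  (X=1, Y=1, Z=3, W=0) weight 1/63
  (X=1, Y=1, Z=3, W=1) weight 2/63
  … 10 more
Group by Z:
  weight(Z=2) = 1/8
  weight(Z=3) = 1/6
Total weight = 1/8 + 1/6 = 7/24
P(Z=2 | obs) = 1/8 / 7/24 = 3/7
P(Z=3 | obs) = 1/6 / 7/24 = 4/7

P(Z = 3 | obs) = 4/7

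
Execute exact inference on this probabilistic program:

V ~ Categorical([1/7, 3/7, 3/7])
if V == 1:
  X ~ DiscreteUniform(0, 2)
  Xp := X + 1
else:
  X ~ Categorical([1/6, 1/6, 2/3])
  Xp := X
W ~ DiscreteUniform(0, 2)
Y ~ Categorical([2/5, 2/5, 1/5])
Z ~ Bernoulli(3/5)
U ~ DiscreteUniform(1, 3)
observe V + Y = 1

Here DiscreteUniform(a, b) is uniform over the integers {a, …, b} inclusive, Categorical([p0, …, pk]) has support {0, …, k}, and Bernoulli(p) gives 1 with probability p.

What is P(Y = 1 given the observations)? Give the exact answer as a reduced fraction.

Enumerate traces; 108 have nonzero weight after conditioning:
  (V=0, X=0, W=0, Y=1, Z=0, U=1) weight 2/4725
  (V=0, X=0, W=0, Y=1, Z=0, U=2) weight 2/4725
  (V=0, X=0, W=0, Y=1, Z=0, U=3) weight 2/4725
  (V=0, X=0, W=0, Y=1, Z=1, U=1) weight 1/1575
  (V=0, X=0, W=0, Y=1, Z=1, U=2) weight 1/1575
  (V=0, X=0, W=0, Y=1, Z=1, U=3) weight 1/1575
  (V=0, X=0, W=1, Y=1, Z=0, U=1) weight 2/4725
  (V=0, X=0, W=1, Y=1, Z=0, U=2) weight 2/4725
  (V=1, X=0, W=0, Y=0, Z=0, U=1) weight 4/1575
  … 99 more
Group by Y:
  weight(Y=0) = 6/35
  weight(Y=1) = 2/35
Total weight = 6/35 + 2/35 = 8/35
P(Y=0 | obs) = 6/35 / 8/35 = 3/4
P(Y=1 | obs) = 2/35 / 8/35 = 1/4

P(Y = 1 | obs) = 1/4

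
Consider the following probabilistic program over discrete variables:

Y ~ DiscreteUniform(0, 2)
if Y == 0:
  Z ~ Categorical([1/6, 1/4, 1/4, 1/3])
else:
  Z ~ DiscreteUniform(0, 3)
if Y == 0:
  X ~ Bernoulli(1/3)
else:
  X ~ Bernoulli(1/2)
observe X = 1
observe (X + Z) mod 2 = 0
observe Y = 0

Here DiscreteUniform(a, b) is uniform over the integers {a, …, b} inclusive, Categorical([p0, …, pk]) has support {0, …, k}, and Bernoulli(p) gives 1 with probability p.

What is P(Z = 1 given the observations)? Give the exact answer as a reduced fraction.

Enumerate traces; 2 have nonzero weight after conditioning:
  (Y=0, Z=1, X=1) weight 1/36
  (Y=0, Z=3, X=1) weight 1/27
Group by Z:
  weight(Z=1) = 1/36
  weight(Z=3) = 1/27
Total weight = 1/36 + 1/27 = 7/108
P(Z=1 | obs) = 1/36 / 7/108 = 3/7
P(Z=3 | obs) = 1/27 / 7/108 = 4/7

P(Z = 1 | obs) = 3/7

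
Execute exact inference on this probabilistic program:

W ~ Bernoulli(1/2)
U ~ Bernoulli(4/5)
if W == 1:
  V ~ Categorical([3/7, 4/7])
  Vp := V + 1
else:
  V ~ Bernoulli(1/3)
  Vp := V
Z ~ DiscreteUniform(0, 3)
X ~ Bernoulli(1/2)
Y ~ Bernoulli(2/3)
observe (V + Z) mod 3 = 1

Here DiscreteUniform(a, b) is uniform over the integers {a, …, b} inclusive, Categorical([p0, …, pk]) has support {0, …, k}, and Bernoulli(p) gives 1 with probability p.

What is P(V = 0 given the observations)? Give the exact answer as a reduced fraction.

P(V = 0 | obs) = 23/61

Enumerate traces; 48 have nonzero weight after conditioning:
  (W=0, U=0, V=0, Z=1, X=0, Y=0) weight 1/360
  (W=0, U=0, V=0, Z=1, X=0, Y=1) weight 1/180
  (W=0, U=0, V=0, Z=1, X=1, Y=0) weight 1/360
  (W=0, U=0, V=0, Z=1, X=1, Y=1) weight 1/180
  (W=0, U=0, V=1, Z=0, X=0, Y=0) weight 1/720
  (W=0, U=0, V=1, Z=0, X=0, Y=1) weight 1/360
  (W=0, U=0, V=1, Z=0, X=1, Y=0) weight 1/720
  (W=0, U=0, V=1, Z=0, X=1, Y=1) weight 1/360
  … 40 more
Group by V:
  weight(V=0) = 23/168
  weight(V=1) = 19/84
Total weight = 23/168 + 19/84 = 61/168
P(V=0 | obs) = 23/168 / 61/168 = 23/61
P(V=1 | obs) = 19/84 / 61/168 = 38/61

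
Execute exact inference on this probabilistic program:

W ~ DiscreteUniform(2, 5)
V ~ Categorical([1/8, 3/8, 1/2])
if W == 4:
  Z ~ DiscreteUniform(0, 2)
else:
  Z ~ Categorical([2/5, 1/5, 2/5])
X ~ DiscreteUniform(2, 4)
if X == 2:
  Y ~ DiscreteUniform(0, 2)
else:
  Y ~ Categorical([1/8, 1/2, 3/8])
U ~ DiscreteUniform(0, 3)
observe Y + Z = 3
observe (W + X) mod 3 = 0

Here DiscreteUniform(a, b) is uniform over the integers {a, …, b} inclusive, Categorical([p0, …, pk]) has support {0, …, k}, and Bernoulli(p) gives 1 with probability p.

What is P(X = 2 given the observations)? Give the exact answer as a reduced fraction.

Enumerate traces; 96 have nonzero weight after conditioning:
  (W=2, V=0, Z=1, X=4, Y=2, U=0) weight 1/5120
  (W=2, V=0, Z=1, X=4, Y=2, U=1) weight 1/5120
  (W=2, V=0, Z=1, X=4, Y=2, U=2) weight 1/5120
  (W=2, V=0, Z=1, X=4, Y=2, U=3) weight 1/5120
  (W=2, V=0, Z=2, X=4, Y=1, U=0) weight 1/1920
  (W=2, V=0, Z=2, X=4, Y=1, U=1) weight 1/1920
  (W=2, V=0, Z=2, X=4, Y=1, U=2) weight 1/1920
  (W=2, V=0, Z=2, X=4, Y=1, U=3) weight 1/1920
  (W=3, V=0, Z=1, X=3, Y=2, U=0) weight 1/5120
  (W=4, V=0, Z=1, X=2, Y=2, U=0) weight 1/3456
  … 86 more
Group by X:
  weight(X=2) = 1/54
  weight(X=3) = 11/480
  weight(X=4) = 11/240
Total weight = 1/54 + 11/480 + 11/240 = 377/4320
P(X=2 | obs) = 1/54 / 377/4320 = 80/377
P(X=3 | obs) = 11/480 / 377/4320 = 99/377
P(X=4 | obs) = 11/240 / 377/4320 = 198/377

P(X = 2 | obs) = 80/377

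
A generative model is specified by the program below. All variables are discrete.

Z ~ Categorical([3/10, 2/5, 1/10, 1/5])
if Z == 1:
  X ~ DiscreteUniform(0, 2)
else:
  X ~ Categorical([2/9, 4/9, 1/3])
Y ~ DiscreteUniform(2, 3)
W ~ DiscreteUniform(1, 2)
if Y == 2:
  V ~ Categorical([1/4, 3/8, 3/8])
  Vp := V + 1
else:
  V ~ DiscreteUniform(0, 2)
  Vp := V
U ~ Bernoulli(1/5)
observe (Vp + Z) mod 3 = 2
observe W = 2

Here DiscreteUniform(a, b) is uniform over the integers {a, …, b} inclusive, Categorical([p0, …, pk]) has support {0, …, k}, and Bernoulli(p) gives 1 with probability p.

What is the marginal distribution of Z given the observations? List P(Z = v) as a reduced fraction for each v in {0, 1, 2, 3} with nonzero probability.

Enumerate traces; 48 have nonzero weight after conditioning:
  (Z=0, X=0, Y=2, W=2, V=1, U=0) weight 1/200
  (Z=0, X=0, Y=2, W=2, V=1, U=1) weight 1/800
  (Z=0, X=0, Y=3, W=2, V=2, U=0) weight 1/225
  (Z=0, X=0, Y=3, W=2, V=2, U=1) weight 1/900
  (Z=0, X=1, Y=2, W=2, V=1, U=0) weight 1/100
  (Z=0, X=1, Y=2, W=2, V=1, U=1) weight 1/400
  (Z=0, X=1, Y=3, W=2, V=2, U=0) weight 2/225
  (Z=0, X=1, Y=3, W=2, V=2, U=1) weight 1/450
  (Z=1, X=0, Y=2, W=2, V=0, U=0) weight 1/150
  (Z=2, X=0, Y=2, W=2, V=2, U=0) weight 1/600
  … 38 more
Group by Z:
  weight(Z=0) = 17/320
  weight(Z=1) = 7/120
  weight(Z=2) = 17/960
  weight(Z=3) = 17/480
Total weight = 17/320 + 7/120 + 17/960 + 17/480 = 79/480
P(Z=0 | obs) = 17/320 / 79/480 = 51/158
P(Z=1 | obs) = 7/120 / 79/480 = 28/79
P(Z=2 | obs) = 17/960 / 79/480 = 17/158
P(Z=3 | obs) = 17/480 / 79/480 = 17/79

P(Z=0) = 51/158, P(Z=1) = 28/79, P(Z=2) = 17/158, P(Z=3) = 17/79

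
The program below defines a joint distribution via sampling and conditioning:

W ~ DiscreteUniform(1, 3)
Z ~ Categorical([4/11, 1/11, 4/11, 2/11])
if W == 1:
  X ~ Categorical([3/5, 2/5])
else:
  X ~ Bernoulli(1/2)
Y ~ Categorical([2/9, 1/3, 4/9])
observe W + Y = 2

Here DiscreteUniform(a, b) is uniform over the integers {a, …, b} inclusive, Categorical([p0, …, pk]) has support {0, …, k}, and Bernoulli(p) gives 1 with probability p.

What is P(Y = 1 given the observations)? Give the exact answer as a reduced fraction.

P(Y = 1 | obs) = 3/5

Enumerate traces; 16 have nonzero weight after conditioning:
  (W=1, Z=0, X=0, Y=1) weight 4/165
  (W=1, Z=0, X=1, Y=1) weight 8/495
  (W=1, Z=1, X=0, Y=1) weight 1/165
  (W=1, Z=1, X=1, Y=1) weight 2/495
  (W=1, Z=2, X=0, Y=1) weight 4/165
  (W=1, Z=2, X=1, Y=1) weight 8/495
  (W=1, Z=3, X=0, Y=1) weight 2/165
  (W=1, Z=3, X=1, Y=1) weight 4/495
  (W=2, Z=0, X=0, Y=0) weight 4/297
  … 7 more
Group by Y:
  weight(Y=0) = 2/27
  weight(Y=1) = 1/9
Total weight = 2/27 + 1/9 = 5/27
P(Y=0 | obs) = 2/27 / 5/27 = 2/5
P(Y=1 | obs) = 1/9 / 5/27 = 3/5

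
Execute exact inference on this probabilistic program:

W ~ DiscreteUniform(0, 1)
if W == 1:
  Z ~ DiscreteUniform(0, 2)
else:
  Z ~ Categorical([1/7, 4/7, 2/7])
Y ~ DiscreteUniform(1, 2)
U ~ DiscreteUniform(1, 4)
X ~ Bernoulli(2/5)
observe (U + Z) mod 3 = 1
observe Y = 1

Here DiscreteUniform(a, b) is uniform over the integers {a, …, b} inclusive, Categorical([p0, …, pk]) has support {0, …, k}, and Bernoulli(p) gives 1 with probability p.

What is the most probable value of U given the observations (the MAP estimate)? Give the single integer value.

argmax_v P(U = v | obs) = 3

Enumerate traces; 16 have nonzero weight after conditioning:
  (W=0, Z=0, Y=1, U=1, X=0) weight 3/560
  (W=0, Z=0, Y=1, U=1, X=1) weight 1/280
  (W=0, Z=0, Y=1, U=4, X=0) weight 3/560
  (W=0, Z=0, Y=1, U=4, X=1) weight 1/280
  (W=0, Z=1, Y=1, U=3, X=0) weight 3/140
  (W=0, Z=1, Y=1, U=3, X=1) weight 1/70
  (W=0, Z=2, Y=1, U=2, X=0) weight 3/280
  (W=0, Z=2, Y=1, U=2, X=1) weight 1/140
  … 8 more
Group by U:
  weight(U=1) = 5/168
  weight(U=2) = 13/336
  weight(U=3) = 19/336
  weight(U=4) = 5/168
Total weight = 5/168 + 13/336 + 19/336 + 5/168 = 13/84
P(U=1 | obs) = 5/168 / 13/84 = 5/26
P(U=2 | obs) = 13/336 / 13/84 = 1/4
P(U=3 | obs) = 19/336 / 13/84 = 19/52
P(U=4 | obs) = 5/168 / 13/84 = 5/26
argmax = 3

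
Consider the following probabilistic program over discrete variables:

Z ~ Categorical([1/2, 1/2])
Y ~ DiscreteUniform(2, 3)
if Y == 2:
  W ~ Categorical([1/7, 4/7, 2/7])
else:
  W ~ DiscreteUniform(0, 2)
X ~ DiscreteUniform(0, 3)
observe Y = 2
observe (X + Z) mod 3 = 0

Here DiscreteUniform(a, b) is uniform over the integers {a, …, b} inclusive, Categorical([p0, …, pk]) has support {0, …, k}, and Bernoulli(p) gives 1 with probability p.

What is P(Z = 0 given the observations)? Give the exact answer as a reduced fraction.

P(Z = 0 | obs) = 2/3

Enumerate traces; 9 have nonzero weight after conditioning:
  (Z=0, Y=2, W=0, X=0) weight 1/112
  (Z=0, Y=2, W=0, X=3) weight 1/112
  (Z=0, Y=2, W=1, X=0) weight 1/28
  (Z=0, Y=2, W=1, X=3) weight 1/28
  (Z=0, Y=2, W=2, X=0) weight 1/56
  (Z=0, Y=2, W=2, X=3) weight 1/56
  (Z=1, Y=2, W=0, X=2) weight 1/112
  (Z=1, Y=2, W=1, X=2) weight 1/28
  … 1 more
Group by Z:
  weight(Z=0) = 1/8
  weight(Z=1) = 1/16
Total weight = 1/8 + 1/16 = 3/16
P(Z=0 | obs) = 1/8 / 3/16 = 2/3
P(Z=1 | obs) = 1/16 / 3/16 = 1/3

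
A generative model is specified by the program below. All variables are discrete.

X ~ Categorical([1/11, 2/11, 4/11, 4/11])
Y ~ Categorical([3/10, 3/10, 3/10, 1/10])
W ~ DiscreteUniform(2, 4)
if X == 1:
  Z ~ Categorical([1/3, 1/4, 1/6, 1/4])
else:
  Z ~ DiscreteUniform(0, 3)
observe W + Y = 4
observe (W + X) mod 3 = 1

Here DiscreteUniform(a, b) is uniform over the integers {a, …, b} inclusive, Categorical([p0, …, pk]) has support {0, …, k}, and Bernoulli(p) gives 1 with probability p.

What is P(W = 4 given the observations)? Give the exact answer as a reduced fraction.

Enumerate traces; 16 have nonzero weight after conditioning:
  (X=0, Y=0, W=4, Z=0) weight 1/440
  (X=0, Y=0, W=4, Z=1) weight 1/440
  (X=0, Y=0, W=4, Z=2) weight 1/440
  (X=0, Y=0, W=4, Z=3) weight 1/440
  (X=1, Y=1, W=3, Z=0) weight 1/165
  (X=1, Y=1, W=3, Z=1) weight 1/220
  (X=1, Y=1, W=3, Z=2) weight 1/330
  (X=1, Y=1, W=3, Z=3) weight 1/220
  (X=2, Y=2, W=2, Z=0) weight 1/110
  … 7 more
Group by W:
  weight(W=2) = 2/55
  weight(W=3) = 1/55
  weight(W=4) = 1/22
Total weight = 2/55 + 1/55 + 1/22 = 1/10
P(W=2 | obs) = 2/55 / 1/10 = 4/11
P(W=3 | obs) = 1/55 / 1/10 = 2/11
P(W=4 | obs) = 1/22 / 1/10 = 5/11

P(W = 4 | obs) = 5/11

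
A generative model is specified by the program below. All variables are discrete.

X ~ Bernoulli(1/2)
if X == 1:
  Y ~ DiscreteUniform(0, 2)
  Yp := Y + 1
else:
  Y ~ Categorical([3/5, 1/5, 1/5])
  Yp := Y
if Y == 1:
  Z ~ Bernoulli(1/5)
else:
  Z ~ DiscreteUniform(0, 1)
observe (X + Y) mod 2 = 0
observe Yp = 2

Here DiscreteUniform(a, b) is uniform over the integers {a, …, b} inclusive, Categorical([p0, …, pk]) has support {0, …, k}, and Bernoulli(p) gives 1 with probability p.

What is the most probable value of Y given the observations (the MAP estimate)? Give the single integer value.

Enumerate traces; 4 have nonzero weight after conditioning:
  (X=0, Y=2, Z=0) weight 1/20
  (X=0, Y=2, Z=1) weight 1/20
  (X=1, Y=1, Z=0) weight 2/15
  (X=1, Y=1, Z=1) weight 1/30
Group by Y:
  weight(Y=1) = 1/6
  weight(Y=2) = 1/10
Total weight = 1/6 + 1/10 = 4/15
P(Y=1 | obs) = 1/6 / 4/15 = 5/8
P(Y=2 | obs) = 1/10 / 4/15 = 3/8
argmax = 1

argmax_v P(Y = v | obs) = 1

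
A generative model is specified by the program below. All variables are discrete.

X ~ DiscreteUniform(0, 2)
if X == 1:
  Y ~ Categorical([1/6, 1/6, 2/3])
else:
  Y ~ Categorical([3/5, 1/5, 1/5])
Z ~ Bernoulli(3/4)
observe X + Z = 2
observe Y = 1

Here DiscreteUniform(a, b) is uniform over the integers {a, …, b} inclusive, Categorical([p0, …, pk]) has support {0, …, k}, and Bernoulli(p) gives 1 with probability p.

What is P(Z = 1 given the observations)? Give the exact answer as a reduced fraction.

P(Z = 1 | obs) = 5/7

Enumerate traces; 2 have nonzero weight after conditioning:
  (X=1, Y=1, Z=1) weight 1/24
  (X=2, Y=1, Z=0) weight 1/60
Group by Z:
  weight(Z=0) = 1/60
  weight(Z=1) = 1/24
Total weight = 1/60 + 1/24 = 7/120
P(Z=0 | obs) = 1/60 / 7/120 = 2/7
P(Z=1 | obs) = 1/24 / 7/120 = 5/7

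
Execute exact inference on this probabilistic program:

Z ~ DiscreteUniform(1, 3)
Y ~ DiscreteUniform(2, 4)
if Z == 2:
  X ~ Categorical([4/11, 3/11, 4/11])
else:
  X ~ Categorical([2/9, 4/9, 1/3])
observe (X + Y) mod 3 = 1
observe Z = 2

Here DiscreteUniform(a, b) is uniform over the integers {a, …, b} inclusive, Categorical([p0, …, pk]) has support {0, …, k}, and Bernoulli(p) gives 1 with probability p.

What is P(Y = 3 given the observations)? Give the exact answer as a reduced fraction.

Enumerate traces; 3 have nonzero weight after conditioning:
  (Z=2, Y=2, X=2) weight 4/99
  (Z=2, Y=3, X=1) weight 1/33
  (Z=2, Y=4, X=0) weight 4/99
Group by Y:
  weight(Y=2) = 4/99
  weight(Y=3) = 1/33
  weight(Y=4) = 4/99
Total weight = 4/99 + 1/33 + 4/99 = 1/9
P(Y=2 | obs) = 4/99 / 1/9 = 4/11
P(Y=3 | obs) = 1/33 / 1/9 = 3/11
P(Y=4 | obs) = 4/99 / 1/9 = 4/11

P(Y = 3 | obs) = 3/11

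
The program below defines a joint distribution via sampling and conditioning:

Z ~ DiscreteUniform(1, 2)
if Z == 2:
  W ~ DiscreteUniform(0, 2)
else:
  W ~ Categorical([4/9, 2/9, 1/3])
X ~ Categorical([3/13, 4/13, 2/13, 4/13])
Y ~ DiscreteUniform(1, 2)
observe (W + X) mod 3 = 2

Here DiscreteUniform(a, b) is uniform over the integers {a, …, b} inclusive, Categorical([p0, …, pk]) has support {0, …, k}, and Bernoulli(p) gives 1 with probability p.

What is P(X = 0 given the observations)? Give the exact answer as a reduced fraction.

Enumerate traces; 16 have nonzero weight after conditioning:
  (Z=1, W=0, X=2, Y=1) weight 2/117
  (Z=1, W=0, X=2, Y=2) weight 2/117
  (Z=1, W=1, X=1, Y=1) weight 2/117
  (Z=1, W=1, X=1, Y=2) weight 2/117
  (Z=1, W=2, X=0, Y=1) weight 1/52
  (Z=1, W=2, X=0, Y=2) weight 1/52
  (Z=1, W=2, X=3, Y=1) weight 1/39
  (Z=1, W=2, X=3, Y=2) weight 1/39
  … 8 more
Group by X:
  weight(X=0) = 1/13
  weight(X=1) = 10/117
  weight(X=2) = 7/117
  weight(X=3) = 4/39
Total weight = 1/13 + 10/117 + 7/117 + 4/39 = 38/117
P(X=0 | obs) = 1/13 / 38/117 = 9/38
P(X=1 | obs) = 10/117 / 38/117 = 5/19
P(X=2 | obs) = 7/117 / 38/117 = 7/38
P(X=3 | obs) = 4/39 / 38/117 = 6/19

P(X = 0 | obs) = 9/38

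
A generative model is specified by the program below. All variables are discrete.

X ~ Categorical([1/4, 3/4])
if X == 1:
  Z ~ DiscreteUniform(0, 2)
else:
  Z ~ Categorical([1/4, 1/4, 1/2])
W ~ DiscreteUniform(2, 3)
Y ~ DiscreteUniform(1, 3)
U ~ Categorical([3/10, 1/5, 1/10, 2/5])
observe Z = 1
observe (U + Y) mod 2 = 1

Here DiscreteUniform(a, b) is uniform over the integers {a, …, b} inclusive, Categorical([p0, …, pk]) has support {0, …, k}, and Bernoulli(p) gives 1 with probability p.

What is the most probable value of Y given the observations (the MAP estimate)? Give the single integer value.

argmax_v P(Y = v | obs) = 2

Enumerate traces; 24 have nonzero weight after conditioning:
  (X=0, Z=1, W=2, Y=1, U=0) weight 1/320
  (X=0, Z=1, W=2, Y=1, U=2) weight 1/960
  (X=0, Z=1, W=2, Y=2, U=1) weight 1/480
  (X=0, Z=1, W=2, Y=2, U=3) weight 1/240
  (X=0, Z=1, W=2, Y=3, U=0) weight 1/320
  (X=0, Z=1, W=2, Y=3, U=2) weight 1/960
  (X=0, Z=1, W=3, Y=1, U=0) weight 1/320
  (X=0, Z=1, W=3, Y=1, U=2) weight 1/960
  … 16 more
Group by Y:
  weight(Y=1) = 1/24
  weight(Y=2) = 1/16
  weight(Y=3) = 1/24
Total weight = 1/24 + 1/16 + 1/24 = 7/48
P(Y=1 | obs) = 1/24 / 7/48 = 2/7
P(Y=2 | obs) = 1/16 / 7/48 = 3/7
P(Y=3 | obs) = 1/24 / 7/48 = 2/7
argmax = 2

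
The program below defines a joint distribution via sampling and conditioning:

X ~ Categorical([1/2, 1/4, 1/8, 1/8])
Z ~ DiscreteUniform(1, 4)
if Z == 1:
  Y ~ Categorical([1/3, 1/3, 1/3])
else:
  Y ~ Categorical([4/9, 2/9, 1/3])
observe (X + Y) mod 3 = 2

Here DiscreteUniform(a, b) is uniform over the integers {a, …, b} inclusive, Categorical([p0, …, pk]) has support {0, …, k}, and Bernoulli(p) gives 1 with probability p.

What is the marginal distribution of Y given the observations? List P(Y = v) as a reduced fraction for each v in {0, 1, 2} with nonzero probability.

P(Y=0) = 5/31, P(Y=1) = 6/31, P(Y=2) = 20/31

Enumerate traces; 16 have nonzero weight after conditioning:
  (X=0, Z=1, Y=2) weight 1/24
  (X=0, Z=2, Y=2) weight 1/24
  (X=0, Z=3, Y=2) weight 1/24
  (X=0, Z=4, Y=2) weight 1/24
  (X=1, Z=1, Y=1) weight 1/48
  (X=1, Z=2, Y=1) weight 1/72
  (X=1, Z=3, Y=1) weight 1/72
  (X=1, Z=4, Y=1) weight 1/72
  (X=2, Z=1, Y=0) weight 1/96
  … 7 more
Group by Y:
  weight(Y=0) = 5/96
  weight(Y=1) = 1/16
  weight(Y=2) = 5/24
Total weight = 5/96 + 1/16 + 5/24 = 31/96
P(Y=0 | obs) = 5/96 / 31/96 = 5/31
P(Y=1 | obs) = 1/16 / 31/96 = 6/31
P(Y=2 | obs) = 5/24 / 31/96 = 20/31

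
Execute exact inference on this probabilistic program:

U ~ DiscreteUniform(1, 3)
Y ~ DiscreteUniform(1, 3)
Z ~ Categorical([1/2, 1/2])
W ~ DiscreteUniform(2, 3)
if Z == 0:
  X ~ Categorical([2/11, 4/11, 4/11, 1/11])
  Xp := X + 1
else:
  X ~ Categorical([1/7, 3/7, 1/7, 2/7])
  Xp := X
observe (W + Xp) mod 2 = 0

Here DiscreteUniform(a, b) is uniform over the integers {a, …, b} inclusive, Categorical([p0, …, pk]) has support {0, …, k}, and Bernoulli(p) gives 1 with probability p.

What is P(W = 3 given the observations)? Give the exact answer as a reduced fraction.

P(W = 3 | obs) = 97/154

Enumerate traces; 72 have nonzero weight after conditioning:
  (U=1, Y=1, Z=0, W=2, X=1) weight 1/99
  (U=1, Y=1, Z=0, W=2, X=3) weight 1/396
  (U=1, Y=1, Z=0, W=3, X=0) weight 1/198
  (U=1, Y=1, Z=0, W=3, X=2) weight 1/99
  (U=1, Y=1, Z=1, W=2, X=0) weight 1/252
  (U=1, Y=1, Z=1, W=2, X=2) weight 1/252
  (U=1, Y=1, Z=1, W=3, X=1) weight 1/84
  (U=1, Y=1, Z=1, W=3, X=3) weight 1/126
  … 64 more
Group by W:
  weight(W=2) = 57/308
  weight(W=3) = 97/308
Total weight = 57/308 + 97/308 = 1/2
P(W=2 | obs) = 57/308 / 1/2 = 57/154
P(W=3 | obs) = 97/308 / 1/2 = 97/154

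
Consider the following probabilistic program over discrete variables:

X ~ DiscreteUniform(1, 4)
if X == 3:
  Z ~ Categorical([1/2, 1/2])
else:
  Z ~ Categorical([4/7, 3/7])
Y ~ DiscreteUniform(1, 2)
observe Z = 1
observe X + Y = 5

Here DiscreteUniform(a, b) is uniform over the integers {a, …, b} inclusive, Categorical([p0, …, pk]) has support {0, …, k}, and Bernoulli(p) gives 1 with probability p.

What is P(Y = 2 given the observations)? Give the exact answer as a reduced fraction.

P(Y = 2 | obs) = 7/13

Enumerate traces; 2 have nonzero weight after conditioning:
  (X=3, Z=1, Y=2) weight 1/16
  (X=4, Z=1, Y=1) weight 3/56
Group by Y:
  weight(Y=1) = 3/56
  weight(Y=2) = 1/16
Total weight = 3/56 + 1/16 = 13/112
P(Y=1 | obs) = 3/56 / 13/112 = 6/13
P(Y=2 | obs) = 1/16 / 13/112 = 7/13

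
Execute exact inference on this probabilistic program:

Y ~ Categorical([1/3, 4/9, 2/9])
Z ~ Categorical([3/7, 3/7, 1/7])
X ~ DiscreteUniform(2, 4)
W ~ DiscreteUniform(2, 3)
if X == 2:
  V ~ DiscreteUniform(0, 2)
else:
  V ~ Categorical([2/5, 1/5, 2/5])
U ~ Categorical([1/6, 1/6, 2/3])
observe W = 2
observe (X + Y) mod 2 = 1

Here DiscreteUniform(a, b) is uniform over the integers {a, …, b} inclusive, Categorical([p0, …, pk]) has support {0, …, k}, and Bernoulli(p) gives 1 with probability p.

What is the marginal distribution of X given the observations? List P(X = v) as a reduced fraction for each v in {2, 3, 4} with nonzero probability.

P(X=2) = 4/13, P(X=3) = 5/13, P(X=4) = 4/13

Enumerate traces; 108 have nonzero weight after conditioning:
  (Y=0, Z=0, X=3, W=2, V=0, U=0) weight 1/630
  (Y=0, Z=0, X=3, W=2, V=0, U=1) weight 1/630
  (Y=0, Z=0, X=3, W=2, V=0, U=2) weight 2/315
  (Y=0, Z=0, X=3, W=2, V=1, U=0) weight 1/1260
  (Y=0, Z=0, X=3, W=2, V=1, U=1) weight 1/1260
  (Y=0, Z=0, X=3, W=2, V=1, U=2) weight 1/315
  (Y=0, Z=0, X=3, W=2, V=2, U=0) weight 1/630
  (Y=0, Z=0, X=3, W=2, V=2, U=1) weight 1/630
  (Y=1, Z=0, X=2, W=2, V=0, U=0) weight 1/567
  (Y=1, Z=0, X=4, W=2, V=0, U=0) weight 2/945
  … 98 more
Group by X:
  weight(X=2) = 2/27
  weight(X=3) = 5/54
  weight(X=4) = 2/27
Total weight = 2/27 + 5/54 + 2/27 = 13/54
P(X=2 | obs) = 2/27 / 13/54 = 4/13
P(X=3 | obs) = 5/54 / 13/54 = 5/13
P(X=4 | obs) = 2/27 / 13/54 = 4/13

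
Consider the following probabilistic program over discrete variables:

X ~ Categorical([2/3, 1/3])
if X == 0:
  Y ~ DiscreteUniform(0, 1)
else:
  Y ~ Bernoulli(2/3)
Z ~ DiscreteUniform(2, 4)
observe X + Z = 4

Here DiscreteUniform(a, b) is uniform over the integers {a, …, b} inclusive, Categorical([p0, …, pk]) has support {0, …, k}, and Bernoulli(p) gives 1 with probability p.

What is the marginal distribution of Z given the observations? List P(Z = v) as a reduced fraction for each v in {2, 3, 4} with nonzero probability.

P(Z=3) = 1/3, P(Z=4) = 2/3

Enumerate traces; 4 have nonzero weight after conditioning:
  (X=0, Y=0, Z=4) weight 1/9
  (X=0, Y=1, Z=4) weight 1/9
  (X=1, Y=0, Z=3) weight 1/27
  (X=1, Y=1, Z=3) weight 2/27
Group by Z:
  weight(Z=3) = 1/9
  weight(Z=4) = 2/9
Total weight = 1/9 + 2/9 = 1/3
P(Z=3 | obs) = 1/9 / 1/3 = 1/3
P(Z=4 | obs) = 2/9 / 1/3 = 2/3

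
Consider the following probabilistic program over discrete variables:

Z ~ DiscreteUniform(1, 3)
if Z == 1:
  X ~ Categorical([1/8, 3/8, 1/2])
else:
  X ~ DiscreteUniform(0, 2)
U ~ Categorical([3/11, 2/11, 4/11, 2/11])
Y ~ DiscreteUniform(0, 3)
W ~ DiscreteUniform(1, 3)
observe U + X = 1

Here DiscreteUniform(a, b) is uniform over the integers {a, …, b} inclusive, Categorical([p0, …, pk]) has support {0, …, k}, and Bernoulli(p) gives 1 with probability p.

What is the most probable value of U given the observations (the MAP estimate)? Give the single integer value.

Enumerate traces; 72 have nonzero weight after conditioning:
  (Z=1, X=0, U=1, Y=0, W=1) weight 1/1584
  (Z=1, X=0, U=1, Y=0, W=2) weight 1/1584
  (Z=1, X=0, U=1, Y=0, W=3) weight 1/1584
  (Z=1, X=0, U=1, Y=1, W=1) weight 1/1584
  (Z=1, X=0, U=1, Y=1, W=2) weight 1/1584
  (Z=1, X=0, U=1, Y=1, W=3) weight 1/1584
  (Z=1, X=0, U=1, Y=2, W=1) weight 1/1584
  (Z=1, X=0, U=1, Y=2, W=2) weight 1/1584
  (Z=1, X=1, U=0, Y=0, W=1) weight 1/352
  … 63 more
Group by U:
  weight(U=0) = 25/264
  weight(U=1) = 19/396
Total weight = 25/264 + 19/396 = 113/792
P(U=0 | obs) = 25/264 / 113/792 = 75/113
P(U=1 | obs) = 19/396 / 113/792 = 38/113
argmax = 0

argmax_v P(U = v | obs) = 0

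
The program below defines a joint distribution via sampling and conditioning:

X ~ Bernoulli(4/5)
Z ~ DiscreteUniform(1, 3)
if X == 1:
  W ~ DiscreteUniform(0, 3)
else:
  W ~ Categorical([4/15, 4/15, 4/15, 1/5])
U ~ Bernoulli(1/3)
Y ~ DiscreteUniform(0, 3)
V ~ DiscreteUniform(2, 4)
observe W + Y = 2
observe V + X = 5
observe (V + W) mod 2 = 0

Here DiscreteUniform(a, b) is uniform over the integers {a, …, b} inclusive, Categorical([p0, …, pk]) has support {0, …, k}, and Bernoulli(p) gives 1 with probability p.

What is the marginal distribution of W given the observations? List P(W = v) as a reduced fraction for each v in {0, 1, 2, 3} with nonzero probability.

Enumerate traces; 12 have nonzero weight after conditioning:
  (X=1, Z=1, W=0, U=0, Y=2, V=4) weight 1/270
  (X=1, Z=1, W=0, U=1, Y=2, V=4) weight 1/540
  (X=1, Z=1, W=2, U=0, Y=0, V=4) weight 1/270
  (X=1, Z=1, W=2, U=1, Y=0, V=4) weight 1/540
  (X=1, Z=2, W=0, U=0, Y=2, V=4) weight 1/270
  (X=1, Z=2, W=0, U=1, Y=2, V=4) weight 1/540
  (X=1, Z=2, W=2, U=0, Y=0, V=4) weight 1/270
  (X=1, Z=2, W=2, U=1, Y=0, V=4) weight 1/540
  … 4 more
Group by W:
  weight(W=0) = 1/60
  weight(W=2) = 1/60
Total weight = 1/60 + 1/60 = 1/30
P(W=0 | obs) = 1/60 / 1/30 = 1/2
P(W=2 | obs) = 1/60 / 1/30 = 1/2

P(W=0) = 1/2, P(W=2) = 1/2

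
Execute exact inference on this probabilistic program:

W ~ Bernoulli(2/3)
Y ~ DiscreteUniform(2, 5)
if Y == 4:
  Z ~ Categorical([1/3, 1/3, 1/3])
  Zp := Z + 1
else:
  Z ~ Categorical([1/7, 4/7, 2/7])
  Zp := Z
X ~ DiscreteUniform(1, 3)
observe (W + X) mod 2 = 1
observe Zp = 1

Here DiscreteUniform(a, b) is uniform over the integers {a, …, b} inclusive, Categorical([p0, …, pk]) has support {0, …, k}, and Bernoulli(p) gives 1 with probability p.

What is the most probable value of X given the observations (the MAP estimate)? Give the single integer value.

argmax_v P(X = v | obs) = 2

Enumerate traces; 12 have nonzero weight after conditioning:
  (W=0, Y=2, Z=1, X=1) weight 1/63
  (W=0, Y=2, Z=1, X=3) weight 1/63
  (W=0, Y=3, Z=1, X=1) weight 1/63
  (W=0, Y=3, Z=1, X=3) weight 1/63
  (W=0, Y=4, Z=0, X=1) weight 1/108
  (W=0, Y=4, Z=0, X=3) weight 1/108
  (W=0, Y=5, Z=1, X=1) weight 1/63
  (W=0, Y=5, Z=1, X=3) weight 1/63
  (W=1, Y=2, Z=1, X=2) weight 2/63
  … 3 more
Group by X:
  weight(X=1) = 43/756
  weight(X=2) = 43/378
  weight(X=3) = 43/756
Total weight = 43/756 + 43/378 + 43/756 = 43/189
P(X=1 | obs) = 43/756 / 43/189 = 1/4
P(X=2 | obs) = 43/378 / 43/189 = 1/2
P(X=3 | obs) = 43/756 / 43/189 = 1/4
argmax = 2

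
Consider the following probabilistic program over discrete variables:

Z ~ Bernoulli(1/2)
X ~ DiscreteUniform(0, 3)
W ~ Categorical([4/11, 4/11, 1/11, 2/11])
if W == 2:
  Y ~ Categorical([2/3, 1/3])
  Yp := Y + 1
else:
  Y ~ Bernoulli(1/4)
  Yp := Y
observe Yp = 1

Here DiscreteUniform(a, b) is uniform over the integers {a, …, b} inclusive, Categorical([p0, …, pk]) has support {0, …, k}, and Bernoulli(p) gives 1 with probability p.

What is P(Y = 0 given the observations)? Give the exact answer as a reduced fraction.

P(Y = 0 | obs) = 4/19

Enumerate traces; 32 have nonzero weight after conditioning:
  (Z=0, X=0, W=0, Y=1) weight 1/88
  (Z=0, X=0, W=1, Y=1) weight 1/88
  (Z=0, X=0, W=2, Y=0) weight 1/132
  (Z=0, X=0, W=3, Y=1) weight 1/176
  (Z=0, X=1, W=0, Y=1) weight 1/88
  (Z=0, X=1, W=1, Y=1) weight 1/88
  (Z=0, X=1, W=2, Y=0) weight 1/132
  (Z=0, X=1, W=3, Y=1) weight 1/176
  … 24 more
Group by Y:
  weight(Y=0) = 2/33
  weight(Y=1) = 5/22
Total weight = 2/33 + 5/22 = 19/66
P(Y=0 | obs) = 2/33 / 19/66 = 4/19
P(Y=1 | obs) = 5/22 / 19/66 = 15/19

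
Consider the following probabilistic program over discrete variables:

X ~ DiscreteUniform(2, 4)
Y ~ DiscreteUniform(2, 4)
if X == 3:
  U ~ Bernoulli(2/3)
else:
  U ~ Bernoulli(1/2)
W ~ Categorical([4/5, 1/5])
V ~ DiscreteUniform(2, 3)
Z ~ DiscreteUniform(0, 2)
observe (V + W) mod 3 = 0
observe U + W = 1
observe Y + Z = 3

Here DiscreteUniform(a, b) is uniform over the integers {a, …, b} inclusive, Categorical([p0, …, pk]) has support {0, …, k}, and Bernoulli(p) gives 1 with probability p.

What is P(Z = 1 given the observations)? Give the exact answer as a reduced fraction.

Enumerate traces; 12 have nonzero weight after conditioning:
  (X=2, Y=2, U=0, W=1, V=2, Z=1) weight 1/540
  (X=2, Y=2, U=1, W=0, V=3, Z=1) weight 1/135
  (X=2, Y=3, U=0, W=1, V=2, Z=0) weight 1/540
  (X=2, Y=3, U=1, W=0, V=3, Z=0) weight 1/135
  (X=3, Y=2, U=0, W=1, V=2, Z=1) weight 1/810
  (X=3, Y=2, U=1, W=0, V=3, Z=1) weight 4/405
  (X=3, Y=3, U=0, W=1, V=2, Z=0) weight 1/810
  (X=3, Y=3, U=1, W=0, V=3, Z=0) weight 4/405
  … 4 more
Group by Z:
  weight(Z=0) = 4/135
  weight(Z=1) = 4/135
Total weight = 4/135 + 4/135 = 8/135
P(Z=0 | obs) = 4/135 / 8/135 = 1/2
P(Z=1 | obs) = 4/135 / 8/135 = 1/2

P(Z = 1 | obs) = 1/2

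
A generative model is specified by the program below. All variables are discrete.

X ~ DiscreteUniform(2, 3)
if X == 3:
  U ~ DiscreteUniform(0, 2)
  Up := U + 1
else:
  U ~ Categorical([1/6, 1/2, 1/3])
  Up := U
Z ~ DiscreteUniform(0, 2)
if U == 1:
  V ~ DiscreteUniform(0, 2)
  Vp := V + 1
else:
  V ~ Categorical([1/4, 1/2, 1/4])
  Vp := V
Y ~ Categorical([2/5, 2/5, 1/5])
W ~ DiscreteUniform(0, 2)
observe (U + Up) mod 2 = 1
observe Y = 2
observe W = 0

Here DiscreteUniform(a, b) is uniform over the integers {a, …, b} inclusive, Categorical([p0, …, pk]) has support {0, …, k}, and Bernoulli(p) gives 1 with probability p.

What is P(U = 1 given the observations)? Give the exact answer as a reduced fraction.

Enumerate traces; 27 have nonzero weight after conditioning:
  (X=3, U=0, Z=0, V=0, Y=2, W=0) weight 1/1080
  (X=3, U=0, Z=0, V=1, Y=2, W=0) weight 1/540
  (X=3, U=0, Z=0, V=2, Y=2, W=0) weight 1/1080
  (X=3, U=0, Z=1, V=0, Y=2, W=0) weight 1/1080
  (X=3, U=0, Z=1, V=1, Y=2, W=0) weight 1/540
  (X=3, U=0, Z=1, V=2, Y=2, W=0) weight 1/1080
  (X=3, U=0, Z=2, V=0, Y=2, W=0) weight 1/1080
  (X=3, U=0, Z=2, V=1, Y=2, W=0) weight 1/540
  (X=3, U=1, Z=0, V=0, Y=2, W=0) weight 1/810
  (X=3, U=2, Z=0, V=0, Y=2, W=0) weight 1/1080
  … 17 more
Group by U:
  weight(U=0) = 1/90
  weight(U=1) = 1/90
  weight(U=2) = 1/90
Total weight = 1/90 + 1/90 + 1/90 = 1/30
P(U=0 | obs) = 1/90 / 1/30 = 1/3
P(U=1 | obs) = 1/90 / 1/30 = 1/3
P(U=2 | obs) = 1/90 / 1/30 = 1/3

P(U = 1 | obs) = 1/3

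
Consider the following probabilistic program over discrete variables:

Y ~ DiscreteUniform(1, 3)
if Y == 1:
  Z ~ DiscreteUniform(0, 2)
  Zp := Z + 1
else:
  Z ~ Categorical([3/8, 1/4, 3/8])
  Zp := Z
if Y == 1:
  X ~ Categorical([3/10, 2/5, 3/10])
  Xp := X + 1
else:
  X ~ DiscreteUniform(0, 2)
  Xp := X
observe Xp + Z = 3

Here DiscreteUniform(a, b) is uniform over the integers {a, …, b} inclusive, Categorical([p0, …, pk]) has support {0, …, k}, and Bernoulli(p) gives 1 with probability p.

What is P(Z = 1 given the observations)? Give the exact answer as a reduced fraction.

P(Z = 1 | obs) = 2/5

Enumerate traces; 7 have nonzero weight after conditioning:
  (Y=1, Z=0, X=2) weight 1/30
  (Y=1, Z=1, X=1) weight 2/45
  (Y=1, Z=2, X=0) weight 1/30
  (Y=2, Z=1, X=2) weight 1/36
  (Y=2, Z=2, X=1) weight 1/24
  (Y=3, Z=1, X=2) weight 1/36
  (Y=3, Z=2, X=1) weight 1/24
Group by Z:
  weight(Z=0) = 1/30
  weight(Z=1) = 1/10
  weight(Z=2) = 7/60
Total weight = 1/30 + 1/10 + 7/60 = 1/4
P(Z=0 | obs) = 1/30 / 1/4 = 2/15
P(Z=1 | obs) = 1/10 / 1/4 = 2/5
P(Z=2 | obs) = 7/60 / 1/4 = 7/15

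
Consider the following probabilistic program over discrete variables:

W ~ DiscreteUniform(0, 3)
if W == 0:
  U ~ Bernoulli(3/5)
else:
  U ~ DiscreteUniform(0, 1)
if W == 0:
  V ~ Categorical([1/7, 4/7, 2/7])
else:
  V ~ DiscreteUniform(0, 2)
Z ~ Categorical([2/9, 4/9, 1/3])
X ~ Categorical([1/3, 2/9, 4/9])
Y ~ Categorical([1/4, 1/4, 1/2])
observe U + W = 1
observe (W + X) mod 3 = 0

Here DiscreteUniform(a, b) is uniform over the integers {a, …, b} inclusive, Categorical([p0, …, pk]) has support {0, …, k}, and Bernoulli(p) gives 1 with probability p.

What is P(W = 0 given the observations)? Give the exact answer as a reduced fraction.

Enumerate traces; 54 have nonzero weight after conditioning:
  (W=0, U=1, V=0, Z=0, X=0, Y=0) weight 1/2520
  (W=0, U=1, V=0, Z=0, X=0, Y=1) weight 1/2520
  (W=0, U=1, V=0, Z=0, X=0, Y=2) weight 1/1260
  (W=0, U=1, V=0, Z=1, X=0, Y=0) weight 1/1260
  (W=0, U=1, V=0, Z=1, X=0, Y=1) weight 1/1260
  (W=0, U=1, V=0, Z=1, X=0, Y=2) weight 1/630
  (W=0, U=1, V=0, Z=2, X=0, Y=0) weight 1/1680
  (W=0, U=1, V=0, Z=2, X=0, Y=1) weight 1/1680
  (W=1, U=0, V=0, Z=0, X=2, Y=0) weight 1/972
  … 45 more
Group by W:
  weight(W=0) = 1/20
  weight(W=1) = 1/18
Total weight = 1/20 + 1/18 = 19/180
P(W=0 | obs) = 1/20 / 19/180 = 9/19
P(W=1 | obs) = 1/18 / 19/180 = 10/19

P(W = 0 | obs) = 9/19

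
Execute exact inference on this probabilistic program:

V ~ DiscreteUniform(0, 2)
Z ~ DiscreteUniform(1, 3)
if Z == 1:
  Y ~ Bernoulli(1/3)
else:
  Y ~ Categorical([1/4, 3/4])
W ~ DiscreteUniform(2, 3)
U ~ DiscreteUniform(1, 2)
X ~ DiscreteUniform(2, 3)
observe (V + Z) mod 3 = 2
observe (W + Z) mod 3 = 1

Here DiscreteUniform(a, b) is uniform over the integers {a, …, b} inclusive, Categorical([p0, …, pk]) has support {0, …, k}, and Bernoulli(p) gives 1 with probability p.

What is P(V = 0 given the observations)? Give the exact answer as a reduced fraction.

Enumerate traces; 16 have nonzero weight after conditioning:
  (V=0, Z=2, Y=0, W=2, U=1, X=2) weight 1/288
  (V=0, Z=2, Y=0, W=2, U=1, X=3) weight 1/288
  (V=0, Z=2, Y=0, W=2, U=2, X=2) weight 1/288
  (V=0, Z=2, Y=0, W=2, U=2, X=3) weight 1/288
  (V=0, Z=2, Y=1, W=2, U=1, X=2) weight 1/96
  (V=0, Z=2, Y=1, W=2, U=1, X=3) weight 1/96
  (V=0, Z=2, Y=1, W=2, U=2, X=2) weight 1/96
  (V=0, Z=2, Y=1, W=2, U=2, X=3) weight 1/96
  (V=1, Z=1, Y=0, W=3, U=1, X=2) weight 1/108
  … 7 more
Group by V:
  weight(V=0) = 1/18
  weight(V=1) = 1/18
Total weight = 1/18 + 1/18 = 1/9
P(V=0 | obs) = 1/18 / 1/9 = 1/2
P(V=1 | obs) = 1/18 / 1/9 = 1/2

P(V = 0 | obs) = 1/2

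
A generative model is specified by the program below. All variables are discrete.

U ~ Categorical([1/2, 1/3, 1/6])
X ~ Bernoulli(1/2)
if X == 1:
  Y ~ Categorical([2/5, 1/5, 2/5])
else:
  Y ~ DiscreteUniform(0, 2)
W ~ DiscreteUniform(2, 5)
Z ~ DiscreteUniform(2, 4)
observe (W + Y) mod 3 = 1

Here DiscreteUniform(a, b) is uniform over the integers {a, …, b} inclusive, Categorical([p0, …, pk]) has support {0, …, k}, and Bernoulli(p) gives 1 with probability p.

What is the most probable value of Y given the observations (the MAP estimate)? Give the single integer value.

argmax_v P(Y = v | obs) = 2

Enumerate traces; 72 have nonzero weight after conditioning:
  (U=0, X=0, Y=0, W=4, Z=2) weight 1/144
  (U=0, X=0, Y=0, W=4, Z=3) weight 1/144
  (U=0, X=0, Y=0, W=4, Z=4) weight 1/144
  (U=0, X=0, Y=1, W=3, Z=2) weight 1/144
  (U=0, X=0, Y=1, W=3, Z=3) weight 1/144
  (U=0, X=0, Y=1, W=3, Z=4) weight 1/144
  (U=0, X=0, Y=2, W=2, Z=2) weight 1/144
  (U=0, X=0, Y=2, W=2, Z=3) weight 1/144
  … 64 more
Group by Y:
  weight(Y=0) = 11/120
  weight(Y=1) = 1/15
  weight(Y=2) = 11/60
Total weight = 11/120 + 1/15 + 11/60 = 41/120
P(Y=0 | obs) = 11/120 / 41/120 = 11/41
P(Y=1 | obs) = 1/15 / 41/120 = 8/41
P(Y=2 | obs) = 11/60 / 41/120 = 22/41
argmax = 2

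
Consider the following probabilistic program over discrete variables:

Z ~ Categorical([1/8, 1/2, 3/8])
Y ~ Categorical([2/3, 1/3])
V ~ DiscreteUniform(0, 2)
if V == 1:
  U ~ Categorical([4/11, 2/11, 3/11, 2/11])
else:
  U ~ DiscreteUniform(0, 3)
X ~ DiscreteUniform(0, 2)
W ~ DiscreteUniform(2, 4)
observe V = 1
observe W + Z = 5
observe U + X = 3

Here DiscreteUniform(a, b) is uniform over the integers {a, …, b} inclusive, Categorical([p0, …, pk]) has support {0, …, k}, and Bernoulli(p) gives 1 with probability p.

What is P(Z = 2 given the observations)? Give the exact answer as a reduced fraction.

P(Z = 2 | obs) = 3/7

Enumerate traces; 12 have nonzero weight after conditioning:
  (Z=1, Y=0, V=1, U=1, X=2, W=4) weight 2/891
  (Z=1, Y=0, V=1, U=2, X=1, W=4) weight 1/297
  (Z=1, Y=0, V=1, U=3, X=0, W=4) weight 2/891
  (Z=1, Y=1, V=1, U=1, X=2, W=4) weight 1/891
  (Z=1, Y=1, V=1, U=2, X=1, W=4) weight 1/594
  (Z=1, Y=1, V=1, U=3, X=0, W=4) weight 1/891
  (Z=2, Y=0, V=1, U=1, X=2, W=3) weight 1/594
  (Z=2, Y=0, V=1, U=2, X=1, W=3) weight 1/396
  … 4 more
Group by Z:
  weight(Z=1) = 7/594
  weight(Z=2) = 7/792
Total weight = 7/594 + 7/792 = 49/2376
P(Z=1 | obs) = 7/594 / 49/2376 = 4/7
P(Z=2 | obs) = 7/792 / 49/2376 = 3/7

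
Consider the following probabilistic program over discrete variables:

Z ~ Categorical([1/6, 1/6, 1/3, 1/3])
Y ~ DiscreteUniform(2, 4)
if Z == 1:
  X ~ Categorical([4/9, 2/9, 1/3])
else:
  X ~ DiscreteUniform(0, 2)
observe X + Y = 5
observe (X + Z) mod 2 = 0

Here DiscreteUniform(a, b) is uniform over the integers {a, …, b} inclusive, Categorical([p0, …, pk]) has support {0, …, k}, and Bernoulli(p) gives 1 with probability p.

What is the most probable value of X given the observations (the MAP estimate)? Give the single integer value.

Enumerate traces; 4 have nonzero weight after conditioning:
  (Z=0, Y=3, X=2) weight 1/54
  (Z=1, Y=4, X=1) weight 1/81
  (Z=2, Y=3, X=2) weight 1/27
  (Z=3, Y=4, X=1) weight 1/27
Group by X:
  weight(X=1) = 4/81
  weight(X=2) = 1/18
Total weight = 4/81 + 1/18 = 17/162
P(X=1 | obs) = 4/81 / 17/162 = 8/17
P(X=2 | obs) = 1/18 / 17/162 = 9/17
argmax = 2

argmax_v P(X = v | obs) = 2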